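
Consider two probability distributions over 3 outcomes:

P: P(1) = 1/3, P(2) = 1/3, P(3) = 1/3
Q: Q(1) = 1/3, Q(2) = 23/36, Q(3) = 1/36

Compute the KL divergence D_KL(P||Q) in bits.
0.8821 bits

D_KL(P||Q) = Σ P(x) log₂(P(x)/Q(x))

Computing term by term:
  P(1)·log₂(P(1)/Q(1)) = (1/3)·log₂((1/3)/(1/3)) = 0.00000
  P(2)·log₂(P(2)/Q(2)) = (1/3)·log₂((1/3)/(23/36)) = -0.31287
  P(3)·log₂(P(3)/Q(3)) = (1/3)·log₂((1/3)/(1/36)) = 1.19499

D_KL(P||Q) = 0.00000 - 0.31287 + 1.19499 = 0.88212 ≈ 0.8821 bits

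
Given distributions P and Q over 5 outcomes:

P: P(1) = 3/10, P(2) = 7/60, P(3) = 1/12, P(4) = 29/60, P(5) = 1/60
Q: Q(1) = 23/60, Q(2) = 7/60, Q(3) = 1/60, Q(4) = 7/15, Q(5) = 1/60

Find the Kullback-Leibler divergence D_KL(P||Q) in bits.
0.1119 bits

D_KL(P||Q) = Σ P(x) log₂(P(x)/Q(x))

Computing term by term:
  P(1)·log₂(P(1)/Q(1)) = (3/10)·log₂((3/10)/(23/60)) = -0.10609
  P(2)·log₂(P(2)/Q(2)) = (7/60)·log₂((7/60)/(7/60)) = 0.00000
  P(3)·log₂(P(3)/Q(3)) = (1/12)·log₂((1/12)/(1/60)) = 0.19349
  P(4)·log₂(P(4)/Q(4)) = (29/60)·log₂((29/60)/(7/15)) = 0.02447
  P(5)·log₂(P(5)/Q(5)) = (1/60)·log₂((1/60)/(1/60)) = 0.00000

D_KL(P||Q) = -0.10609 + 0.00000 + 0.19349 + 0.02447 + 0.00000 = 0.11187 ≈ 0.1119 bits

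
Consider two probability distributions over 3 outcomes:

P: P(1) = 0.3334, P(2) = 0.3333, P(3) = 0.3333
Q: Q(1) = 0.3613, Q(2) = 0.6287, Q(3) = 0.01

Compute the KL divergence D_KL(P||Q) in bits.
1.3423 bits

D_KL(P||Q) = Σ P(x) log₂(P(x)/Q(x))

Computing term by term:
  P(1)·log₂(P(1)/Q(1)) = 0.3334·log₂(0.3334/0.3613) = -0.03866
  P(2)·log₂(P(2)/Q(2)) = 0.3333·log₂(0.3333/0.6287) = -0.30515
  P(3)·log₂(P(3)/Q(3)) = 0.3333·log₂(0.3333/0.01) = 1.68608

D_KL(P||Q) = -0.03866 - 0.30515 + 1.68608 = 1.34227 ≈ 1.3423 bits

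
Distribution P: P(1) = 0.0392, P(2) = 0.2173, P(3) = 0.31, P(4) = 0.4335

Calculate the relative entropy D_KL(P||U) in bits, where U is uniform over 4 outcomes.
0.2917 bits

U(i) = 1/4 for all i

D_KL(P||U) = Σ P(x) log₂(P(x) / (1/4))
           = Σ P(x) log₂(P(x)) + log₂(4)
           = log₂(4) - H(P)

H(P) = -Σ P(x) log₂(P(x)):
  -P(1)·log₂(P(1)) = -(0.0392)·log₂(0.0392) = 0.18318
  -P(2)·log₂(P(2)) = -(0.2173)·log₂(0.2173) = 0.47855
  -P(3)·log₂(P(3)) = -(0.31)·log₂(0.31) = 0.52379
  -P(4)·log₂(P(4)) = -(0.4335)·log₂(0.4335) = 0.52276
H(P) = 0.18318 + 0.47855 + 0.52379 + 0.52276 = 1.70828 bits

log₂(4) = 2.00000 bits

D_KL(P||U) = 2.00000 - 1.70828 = 0.29172 ≈ 0.2917 bits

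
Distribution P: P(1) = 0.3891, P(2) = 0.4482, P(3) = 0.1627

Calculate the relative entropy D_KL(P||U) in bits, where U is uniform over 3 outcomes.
0.1099 bits

U(i) = 1/3 for all i

D_KL(P||U) = Σ P(x) log₂(P(x) / (1/3))
           = Σ P(x) log₂(P(x)) + log₂(3)
           = log₂(3) - H(P)

H(P) = -Σ P(x) log₂(P(x)):
  -P(1)·log₂(P(1)) = -(0.3891)·log₂(0.3891) = 0.52987
  -P(2)·log₂(P(2)) = -(0.4482)·log₂(0.4482) = 0.51892
  -P(3)·log₂(P(3)) = -(0.1627)·log₂(0.1627) = 0.42623
H(P) = 0.52987 + 0.51892 + 0.42623 = 1.47502 bits

log₂(3) = 1.58496 bits

D_KL(P||U) = 1.58496 - 1.47502 = 0.10994 ≈ 0.1099 bits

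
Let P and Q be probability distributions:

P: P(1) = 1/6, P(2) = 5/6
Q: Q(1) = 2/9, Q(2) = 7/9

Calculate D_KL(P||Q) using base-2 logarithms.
0.0138 bits

D_KL(P||Q) = Σ P(x) log₂(P(x)/Q(x))

Computing term by term:
  P(1)·log₂(P(1)/Q(1)) = (1/6)·log₂((1/6)/(2/9)) = -0.06917
  P(2)·log₂(P(2)/Q(2)) = (5/6)·log₂((5/6)/(7/9)) = 0.08295

D_KL(P||Q) = -0.06917 + 0.08295 = 0.01378 ≈ 0.0138 bits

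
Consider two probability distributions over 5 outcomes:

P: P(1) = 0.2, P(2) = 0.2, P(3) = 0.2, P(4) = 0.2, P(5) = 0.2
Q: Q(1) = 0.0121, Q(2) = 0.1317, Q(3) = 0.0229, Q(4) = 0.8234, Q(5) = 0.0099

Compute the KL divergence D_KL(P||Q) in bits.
2.0142 bits

D_KL(P||Q) = Σ P(x) log₂(P(x)/Q(x))

Computing term by term:
  P(1)·log₂(P(1)/Q(1)) = 0.2·log₂(0.2/0.0121) = 0.80938
  P(2)·log₂(P(2)/Q(2)) = 0.2·log₂(0.2/0.1317) = 0.12055
  P(3)·log₂(P(3)/Q(3)) = 0.2·log₂(0.2/0.0229) = 0.62532
  P(4)·log₂(P(4)/Q(4)) = 0.2·log₂(0.2/0.8234) = -0.40832
  P(5)·log₂(P(5)/Q(5)) = 0.2·log₂(0.2/0.0099) = 0.86729

D_KL(P||Q) = 0.80938 + 0.12055 + 0.62532 - 0.40832 + 0.86729 = 2.01422 ≈ 2.0142 bits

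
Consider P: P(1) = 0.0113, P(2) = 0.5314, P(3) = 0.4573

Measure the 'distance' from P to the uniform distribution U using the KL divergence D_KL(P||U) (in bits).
0.5110 bits

U(i) = 1/3 for all i

D_KL(P||U) = Σ P(x) log₂(P(x) / (1/3))
           = Σ P(x) log₂(P(x)) + log₂(3)
           = log₂(3) - H(P)

H(P) = -Σ P(x) log₂(P(x)):
  -P(1)·log₂(P(1)) = -(0.0113)·log₂(0.0113) = 0.07308
  -P(2)·log₂(P(2)) = -(0.5314)·log₂(0.5314) = 0.48471
  -P(3)·log₂(P(3)) = -(0.4573)·log₂(0.4573) = 0.51619
H(P) = 0.07308 + 0.48471 + 0.51619 = 1.07398 bits

log₂(3) = 1.58496 bits

D_KL(P||U) = 1.58496 - 1.07398 = 0.51098 ≈ 0.5110 bits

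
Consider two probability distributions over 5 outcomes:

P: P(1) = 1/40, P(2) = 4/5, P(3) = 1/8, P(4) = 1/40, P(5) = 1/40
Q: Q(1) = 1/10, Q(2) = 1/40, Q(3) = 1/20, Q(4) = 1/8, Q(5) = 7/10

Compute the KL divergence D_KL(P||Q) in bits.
3.9370 bits

D_KL(P||Q) = Σ P(x) log₂(P(x)/Q(x))

Computing term by term:
  P(1)·log₂(P(1)/Q(1)) = (1/40)·log₂((1/40)/(1/10)) = -0.05000
  P(2)·log₂(P(2)/Q(2)) = (4/5)·log₂((4/5)/(1/40)) = 4.00000
  P(3)·log₂(P(3)/Q(3)) = (1/8)·log₂((1/8)/(1/20)) = 0.16524
  P(4)·log₂(P(4)/Q(4)) = (1/40)·log₂((1/40)/(1/8)) = -0.05805
  P(5)·log₂(P(5)/Q(5)) = (1/40)·log₂((1/40)/(7/10)) = -0.12018

D_KL(P||Q) = -0.05000 + 4.00000 + 0.16524 - 0.05805 - 0.12018 = 3.93701 ≈ 3.9370 bits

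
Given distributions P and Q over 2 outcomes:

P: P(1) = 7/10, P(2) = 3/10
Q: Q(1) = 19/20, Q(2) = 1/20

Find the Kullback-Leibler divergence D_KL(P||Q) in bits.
0.4671 bits

D_KL(P||Q) = Σ P(x) log₂(P(x)/Q(x))

Computing term by term:
  P(1)·log₂(P(1)/Q(1)) = (7/10)·log₂((7/10)/(19/20)) = -0.30840
  P(2)·log₂(P(2)/Q(2)) = (3/10)·log₂((3/10)/(1/20)) = 0.77549

D_KL(P||Q) = -0.30840 + 0.77549 = 0.46709 ≈ 0.4671 bits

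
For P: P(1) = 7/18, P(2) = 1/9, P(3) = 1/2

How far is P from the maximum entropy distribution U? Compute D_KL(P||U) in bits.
0.2029 bits

U(i) = 1/3 for all i

D_KL(P||U) = Σ P(x) log₂(P(x) / (1/3))
           = Σ P(x) log₂(P(x)) + log₂(3)
           = log₂(3) - H(P)

H(P) = -Σ P(x) log₂(P(x)):
  -P(1)·log₂(P(1)) = -(7/18)·log₂(7/18) = 0.52989
  -P(2)·log₂(P(2)) = -(1/9)·log₂(1/9) = 0.35221
  -P(3)·log₂(P(3)) = -(1/2)·log₂(1/2) = 0.50000
H(P) = 0.52989 + 0.35221 + 0.50000 = 1.38210 bits

log₂(3) = 1.58496 bits

D_KL(P||U) = 1.58496 - 1.38210 = 0.20286 ≈ 0.2029 bits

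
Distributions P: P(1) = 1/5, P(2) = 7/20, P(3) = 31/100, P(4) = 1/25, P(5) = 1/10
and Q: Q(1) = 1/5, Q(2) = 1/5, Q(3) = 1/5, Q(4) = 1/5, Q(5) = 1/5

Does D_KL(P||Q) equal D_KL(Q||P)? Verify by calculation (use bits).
D_KL(P||Q) = 0.2857 bits, D_KL(Q||P) = 0.3765 bits. No — D_KL(P||Q) ≠ D_KL(Q||P) for this pair.

D_KL(P||Q) = Σ P(x) log₂(P(x)/Q(x))

Computing term by term:
  P(1)·log₂(P(1)/Q(1)) = (1/5)·log₂((1/5)/(1/5)) = 0.00000
  P(2)·log₂(P(2)/Q(2)) = (7/20)·log₂((7/20)/(1/5)) = 0.28257
  P(3)·log₂(P(3)/Q(3)) = (31/100)·log₂((31/100)/(1/5)) = 0.19600
  P(4)·log₂(P(4)/Q(4)) = (1/25)·log₂((1/25)/(1/5)) = -0.09288
  P(5)·log₂(P(5)/Q(5)) = (1/10)·log₂((1/10)/(1/5)) = -0.10000

D_KL(P||Q) = 0.00000 + 0.28257 + 0.19600 - 0.09288 - 0.10000 = 0.28569 ≈ 0.2857 bits

D_KL(Q||P) = Σ Q(x) log₂(Q(x)/P(x))

Computing term by term:
  Q(1)·log₂(Q(1)/P(1)) = (1/5)·log₂((1/5)/(1/5)) = 0.00000
  Q(2)·log₂(Q(2)/P(2)) = (1/5)·log₂((1/5)/(7/20)) = -0.16147
  Q(3)·log₂(Q(3)/P(3)) = (1/5)·log₂((1/5)/(31/100)) = -0.12645
  Q(4)·log₂(Q(4)/P(4)) = (1/5)·log₂((1/5)/(1/25)) = 0.46439
  Q(5)·log₂(Q(5)/P(5)) = (1/5)·log₂((1/5)/(1/10)) = 0.20000

D_KL(Q||P) = 0.00000 - 0.16147 - 0.12645 + 0.46439 + 0.20000 = 0.37647 ≈ 0.3765 bits

These are NOT equal (difference: 0.0908 bits). KL divergence is asymmetric: D_KL(P||Q) ≠ D_KL(Q||P) in general.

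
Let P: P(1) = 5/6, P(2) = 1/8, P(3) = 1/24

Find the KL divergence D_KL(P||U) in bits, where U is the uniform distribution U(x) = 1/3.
0.7997 bits

U(i) = 1/3 for all i

D_KL(P||U) = Σ P(x) log₂(P(x) / (1/3))
           = Σ P(x) log₂(P(x)) + log₂(3)
           = log₂(3) - H(P)

H(P) = -Σ P(x) log₂(P(x)):
  -P(1)·log₂(P(1)) = -(5/6)·log₂(5/6) = 0.21920
  -P(2)·log₂(P(2)) = -(1/8)·log₂(1/8) = 0.37500
  -P(3)·log₂(P(3)) = -(1/24)·log₂(1/24) = 0.19104
H(P) = 0.21920 + 0.37500 + 0.19104 = 0.78524 bits

log₂(3) = 1.58496 bits

D_KL(P||U) = 1.58496 - 0.78524 = 0.79972 ≈ 0.7997 bits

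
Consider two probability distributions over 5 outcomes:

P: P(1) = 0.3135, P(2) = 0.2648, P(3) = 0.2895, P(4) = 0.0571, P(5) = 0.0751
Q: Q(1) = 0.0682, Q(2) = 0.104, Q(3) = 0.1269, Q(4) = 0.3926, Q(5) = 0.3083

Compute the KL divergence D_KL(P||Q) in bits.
1.0796 bits

D_KL(P||Q) = Σ P(x) log₂(P(x)/Q(x))

Computing term by term:
  P(1)·log₂(P(1)/Q(1)) = 0.3135·log₂(0.3135/0.0682) = 0.68989
  P(2)·log₂(P(2)/Q(2)) = 0.2648·log₂(0.2648/0.104) = 0.35704
  P(3)·log₂(P(3)/Q(3)) = 0.2895·log₂(0.2895/0.1269) = 0.34447
  P(4)·log₂(P(4)/Q(4)) = 0.0571·log₂(0.0571/0.3926) = -0.15882
  P(5)·log₂(P(5)/Q(5)) = 0.0751·log₂(0.0751/0.3083) = -0.15301

D_KL(P||Q) = 0.68989 + 0.35704 + 0.34447 - 0.15882 - 0.15301 = 1.07957 ≈ 1.0796 bits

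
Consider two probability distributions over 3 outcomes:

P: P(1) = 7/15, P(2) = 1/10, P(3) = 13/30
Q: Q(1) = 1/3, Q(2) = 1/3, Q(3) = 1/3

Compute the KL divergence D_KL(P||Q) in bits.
0.2169 bits

D_KL(P||Q) = Σ P(x) log₂(P(x)/Q(x))

Computing term by term:
  P(1)·log₂(P(1)/Q(1)) = (7/15)·log₂((7/15)/(1/3)) = 0.22653
  P(2)·log₂(P(2)/Q(2)) = (1/10)·log₂((1/10)/(1/3)) = -0.17370
  P(3)·log₂(P(3)/Q(3)) = (13/30)·log₂((13/30)/(1/3)) = 0.16402

D_KL(P||Q) = 0.22653 - 0.17370 + 0.16402 = 0.21685 ≈ 0.2169 bits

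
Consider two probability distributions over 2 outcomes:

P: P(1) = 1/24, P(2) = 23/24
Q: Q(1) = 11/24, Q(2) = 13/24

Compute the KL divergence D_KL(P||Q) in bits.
0.6447 bits

D_KL(P||Q) = Σ P(x) log₂(P(x)/Q(x))

Computing term by term:
  P(1)·log₂(P(1)/Q(1)) = (1/24)·log₂((1/24)/(11/24)) = -0.14414
  P(2)·log₂(P(2)/Q(2)) = (23/24)·log₂((23/24)/(13/24)) = 0.78883

D_KL(P||Q) = -0.14414 + 0.78883 = 0.64469 ≈ 0.6447 bits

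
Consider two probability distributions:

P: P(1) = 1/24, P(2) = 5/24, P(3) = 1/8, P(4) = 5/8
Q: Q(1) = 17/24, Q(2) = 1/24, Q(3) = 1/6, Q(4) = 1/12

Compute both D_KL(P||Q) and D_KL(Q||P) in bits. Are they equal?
D_KL(P||Q) = 2.0784 bits, D_KL(Q||P) = 2.6255 bits. No, they are not equal.

D_KL(P||Q) = Σ P(x) log₂(P(x)/Q(x))

Computing term by term:
  P(1)·log₂(P(1)/Q(1)) = (1/24)·log₂((1/24)/(17/24)) = -0.17031
  P(2)·log₂(P(2)/Q(2)) = (5/24)·log₂((5/24)/(1/24)) = 0.48374
  P(3)·log₂(P(3)/Q(3)) = (1/8)·log₂((1/8)/(1/6)) = -0.05188
  P(4)·log₂(P(4)/Q(4)) = (5/8)·log₂((5/8)/(1/12)) = 1.81681

D_KL(P||Q) = -0.17031 + 0.48374 - 0.05188 + 1.81681 = 2.07836 ≈ 2.0784 bits

D_KL(Q||P) = Σ Q(x) log₂(Q(x)/P(x))

Computing term by term:
  Q(1)·log₂(Q(1)/P(1)) = (17/24)·log₂((17/24)/(1/24)) = 2.89529
  Q(2)·log₂(Q(2)/P(2)) = (1/24)·log₂((1/24)/(5/24)) = -0.09675
  Q(3)·log₂(Q(3)/P(3)) = (1/6)·log₂((1/6)/(1/8)) = 0.06917
  Q(4)·log₂(Q(4)/P(4)) = (1/12)·log₂((1/12)/(5/8)) = -0.24224

D_KL(Q||P) = 2.89529 - 0.09675 + 0.06917 - 0.24224 = 2.62547 ≈ 2.6255 bits

These are NOT equal (difference: 0.5471 bits). KL divergence is asymmetric: D_KL(P||Q) ≠ D_KL(Q||P) in general.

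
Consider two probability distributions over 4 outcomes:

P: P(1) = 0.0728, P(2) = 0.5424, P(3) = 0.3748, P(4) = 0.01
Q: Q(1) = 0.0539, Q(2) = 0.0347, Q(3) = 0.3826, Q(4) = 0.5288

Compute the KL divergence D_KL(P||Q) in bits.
2.1145 bits

D_KL(P||Q) = Σ P(x) log₂(P(x)/Q(x))

Computing term by term:
  P(1)·log₂(P(1)/Q(1)) = 0.0728·log₂(0.0728/0.0539) = 0.03157
  P(2)·log₂(P(2)/Q(2)) = 0.5424·log₂(0.5424/0.0347) = 2.15135
  P(3)·log₂(P(3)/Q(3)) = 0.3748·log₂(0.3748/0.3826) = -0.01114
  P(4)·log₂(P(4)/Q(4)) = 0.01·log₂(0.01/0.5288) = -0.05725

D_KL(P||Q) = 0.03157 + 2.15135 - 0.01114 - 0.05725 = 2.11453 ≈ 2.1145 bits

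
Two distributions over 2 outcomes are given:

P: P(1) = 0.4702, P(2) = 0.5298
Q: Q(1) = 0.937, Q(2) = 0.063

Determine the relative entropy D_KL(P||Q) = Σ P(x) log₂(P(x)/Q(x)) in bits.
1.1598 bits

D_KL(P||Q) = Σ P(x) log₂(P(x)/Q(x))

Computing term by term:
  P(1)·log₂(P(1)/Q(1)) = 0.4702·log₂(0.4702/0.937) = -0.46774
  P(2)·log₂(P(2)/Q(2)) = 0.5298·log₂(0.5298/0.063) = 1.62756

D_KL(P||Q) = -0.46774 + 1.62756 = 1.15982 ≈ 1.1598 bits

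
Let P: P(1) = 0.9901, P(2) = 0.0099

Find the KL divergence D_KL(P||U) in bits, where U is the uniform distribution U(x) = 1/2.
0.9199 bits

U(i) = 1/2 for all i

D_KL(P||U) = Σ P(x) log₂(P(x) / (1/2))
           = Σ P(x) log₂(P(x)) + log₂(2)
           = log₂(2) - H(P)

H(P) = -Σ P(x) log₂(P(x)):
  -P(1)·log₂(P(1)) = -(0.9901)·log₂(0.9901) = 0.01421
  -P(2)·log₂(P(2)) = -(0.0099)·log₂(0.0099) = 0.06592
H(P) = 0.01421 + 0.06592 = 0.08013 bits

log₂(2) = 1.00000 bits

D_KL(P||U) = 1.00000 - 0.08013 = 0.91987 ≈ 0.9199 bits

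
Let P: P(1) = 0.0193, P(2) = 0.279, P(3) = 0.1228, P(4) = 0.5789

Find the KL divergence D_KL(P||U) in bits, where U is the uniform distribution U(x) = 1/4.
0.5482 bits

U(i) = 1/4 for all i

D_KL(P||U) = Σ P(x) log₂(P(x) / (1/4))
           = Σ P(x) log₂(P(x)) + log₂(4)
           = log₂(4) - H(P)

H(P) = -Σ P(x) log₂(P(x)):
  -P(1)·log₂(P(1)) = -(0.0193)·log₂(0.0193) = 0.10992
  -P(2)·log₂(P(2)) = -(0.279)·log₂(0.279) = 0.51382
  -P(3)·log₂(P(3)) = -(0.1228)·log₂(0.1228) = 0.37155
  -P(4)·log₂(P(4)) = -(0.5789)·log₂(0.5789) = 0.45653
H(P) = 0.10992 + 0.51382 + 0.37155 + 0.45653 = 1.45182 bits

log₂(4) = 2.00000 bits

D_KL(P||U) = 2.00000 - 1.45182 = 0.54818 ≈ 0.5482 bits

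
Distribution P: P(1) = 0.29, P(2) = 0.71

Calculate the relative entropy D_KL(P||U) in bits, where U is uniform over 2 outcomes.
0.1313 bits

U(i) = 1/2 for all i

D_KL(P||U) = Σ P(x) log₂(P(x) / (1/2))
           = Σ P(x) log₂(P(x)) + log₂(2)
           = log₂(2) - H(P)

H(P) = -Σ P(x) log₂(P(x)):
  -P(1)·log₂(P(1)) = -(0.29)·log₂(0.29) = 0.51790
  -P(2)·log₂(P(2)) = -(0.71)·log₂(0.71) = 0.35082
H(P) = 0.51790 + 0.35082 = 0.86872 bits

log₂(2) = 1.00000 bits

D_KL(P||U) = 1.00000 - 0.86872 = 0.13128 ≈ 0.1313 bits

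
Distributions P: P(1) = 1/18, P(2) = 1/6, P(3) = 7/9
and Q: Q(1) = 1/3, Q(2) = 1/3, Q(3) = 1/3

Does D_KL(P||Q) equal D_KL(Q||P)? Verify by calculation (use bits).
D_KL(P||Q) = 0.6405 bits, D_KL(Q||P) = 0.7875 bits. No — D_KL(P||Q) ≠ D_KL(Q||P) for this pair.

D_KL(P||Q) = Σ P(x) log₂(P(x)/Q(x))

Computing term by term:
  P(1)·log₂(P(1)/Q(1)) = (1/18)·log₂((1/18)/(1/3)) = -0.14361
  P(2)·log₂(P(2)/Q(2)) = (1/6)·log₂((1/6)/(1/3)) = -0.16667
  P(3)·log₂(P(3)/Q(3)) = (7/9)·log₂((7/9)/(1/3)) = 0.95075

D_KL(P||Q) = -0.14361 - 0.16667 + 0.95075 = 0.64047 ≈ 0.6405 bits

D_KL(Q||P) = Σ Q(x) log₂(Q(x)/P(x))

Computing term by term:
  Q(1)·log₂(Q(1)/P(1)) = (1/3)·log₂((1/3)/(1/18)) = 0.86165
  Q(2)·log₂(Q(2)/P(2)) = (1/3)·log₂((1/3)/(1/6)) = 0.33333
  Q(3)·log₂(Q(3)/P(3)) = (1/3)·log₂((1/3)/(7/9)) = -0.40746

D_KL(Q||P) = 0.86165 + 0.33333 - 0.40746 = 0.78752 ≈ 0.7875 bits

These are NOT equal (difference: 0.1470 bits). KL divergence is asymmetric: D_KL(P||Q) ≠ D_KL(Q||P) in general.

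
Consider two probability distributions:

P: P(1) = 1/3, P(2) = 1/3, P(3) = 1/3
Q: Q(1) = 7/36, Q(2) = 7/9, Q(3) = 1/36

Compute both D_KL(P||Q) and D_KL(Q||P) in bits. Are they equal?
D_KL(P||Q) = 1.0467 bits, D_KL(Q||P) = 0.7000 bits. No, they are not equal.

D_KL(P||Q) = Σ P(x) log₂(P(x)/Q(x))

Computing term by term:
  P(1)·log₂(P(1)/Q(1)) = (1/3)·log₂((1/3)/(7/36)) = 0.25920
  P(2)·log₂(P(2)/Q(2)) = (1/3)·log₂((1/3)/(7/9)) = -0.40746
  P(3)·log₂(P(3)/Q(3)) = (1/3)·log₂((1/3)/(1/36)) = 1.19499

D_KL(P||Q) = 0.25920 - 0.40746 + 1.19499 = 1.04673 ≈ 1.0467 bits

D_KL(Q||P) = Σ Q(x) log₂(Q(x)/P(x))

Computing term by term:
  Q(1)·log₂(Q(1)/P(1)) = (7/36)·log₂((7/36)/(1/3)) = -0.15120
  Q(2)·log₂(Q(2)/P(2)) = (7/9)·log₂((7/9)/(1/3)) = 0.95075
  Q(3)·log₂(Q(3)/P(3)) = (1/36)·log₂((1/36)/(1/3)) = -0.09958

D_KL(Q||P) = -0.15120 + 0.95075 - 0.09958 = 0.69997 ≈ 0.7000 bits

These are NOT equal (difference: 0.3467 bits). KL divergence is asymmetric: D_KL(P||Q) ≠ D_KL(Q||P) in general.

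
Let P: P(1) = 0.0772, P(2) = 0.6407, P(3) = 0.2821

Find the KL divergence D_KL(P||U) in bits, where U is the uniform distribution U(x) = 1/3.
0.3731 bits

U(i) = 1/3 for all i

D_KL(P||U) = Σ P(x) log₂(P(x) / (1/3))
           = Σ P(x) log₂(P(x)) + log₂(3)
           = log₂(3) - H(P)

H(P) = -Σ P(x) log₂(P(x)):
  -P(1)·log₂(P(1)) = -(0.0772)·log₂(0.0772) = 0.28527
  -P(2)·log₂(P(2)) = -(0.6407)·log₂(0.6407) = 0.41151
  -P(3)·log₂(P(3)) = -(0.2821)·log₂(0.2821) = 0.51504
H(P) = 0.28527 + 0.41151 + 0.51504 = 1.21182 bits

log₂(3) = 1.58496 bits

D_KL(P||U) = 1.58496 - 1.21182 = 0.37314 ≈ 0.3731 bits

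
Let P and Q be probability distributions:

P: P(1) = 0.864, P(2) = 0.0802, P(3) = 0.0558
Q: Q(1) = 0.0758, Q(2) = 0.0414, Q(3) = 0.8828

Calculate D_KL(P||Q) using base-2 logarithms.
2.8875 bits

D_KL(P||Q) = Σ P(x) log₂(P(x)/Q(x))

Computing term by term:
  P(1)·log₂(P(1)/Q(1)) = 0.864·log₂(0.864/0.0758) = 3.03330
  P(2)·log₂(P(2)/Q(2)) = 0.0802·log₂(0.0802/0.0414) = 0.07651
  P(3)·log₂(P(3)/Q(3)) = 0.0558·log₂(0.0558/0.8828) = -0.22229

D_KL(P||Q) = 3.03330 + 0.07651 - 0.22229 = 2.88752 ≈ 2.8875 bits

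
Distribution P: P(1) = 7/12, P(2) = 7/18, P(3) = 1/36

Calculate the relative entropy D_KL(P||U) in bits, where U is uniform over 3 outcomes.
0.4579 bits

U(i) = 1/3 for all i

D_KL(P||U) = Σ P(x) log₂(P(x) / (1/3))
           = Σ P(x) log₂(P(x)) + log₂(3)
           = log₂(3) - H(P)

H(P) = -Σ P(x) log₂(P(x)):
  -P(1)·log₂(P(1)) = -(7/12)·log₂(7/12) = 0.45360
  -P(2)·log₂(P(2)) = -(7/18)·log₂(7/18) = 0.52989
  -P(3)·log₂(P(3)) = -(1/36)·log₂(1/36) = 0.14361
H(P) = 0.45360 + 0.52989 + 0.14361 = 1.12710 bits

log₂(3) = 1.58496 bits

D_KL(P||U) = 1.58496 - 1.12710 = 0.45786 ≈ 0.4579 bits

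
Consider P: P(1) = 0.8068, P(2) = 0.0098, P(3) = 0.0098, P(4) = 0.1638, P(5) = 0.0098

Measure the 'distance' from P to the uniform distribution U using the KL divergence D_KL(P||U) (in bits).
1.4483 bits

U(i) = 1/5 for all i

D_KL(P||U) = Σ P(x) log₂(P(x) / (1/5))
           = Σ P(x) log₂(P(x)) + log₂(5)
           = log₂(5) - H(P)

H(P) = -Σ P(x) log₂(P(x)):
  -P(1)·log₂(P(1)) = -(0.8068)·log₂(0.8068) = 0.24988
  -P(2)·log₂(P(2)) = -(0.0098)·log₂(0.0098) = 0.06540
  -P(3)·log₂(P(3)) = -(0.0098)·log₂(0.0098) = 0.06540
  -P(4)·log₂(P(4)) = -(0.1638)·log₂(0.1638) = 0.42752
  -P(5)·log₂(P(5)) = -(0.0098)·log₂(0.0098) = 0.06540
H(P) = 0.24988 + 0.06540 + 0.06540 + 0.42752 + 0.06540 = 0.87360 bits

log₂(5) = 2.32193 bits

D_KL(P||U) = 2.32193 - 0.87360 = 1.44833 ≈ 1.4483 bits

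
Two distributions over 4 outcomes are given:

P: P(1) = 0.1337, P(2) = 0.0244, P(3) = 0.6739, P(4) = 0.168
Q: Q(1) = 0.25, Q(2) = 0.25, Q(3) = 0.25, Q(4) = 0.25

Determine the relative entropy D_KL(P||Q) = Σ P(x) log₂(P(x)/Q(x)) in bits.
0.6651 bits

D_KL(P||Q) = Σ P(x) log₂(P(x)/Q(x))

Computing term by term:
  P(1)·log₂(P(1)/Q(1)) = 0.1337·log₂(0.1337/0.25) = -0.12072
  P(2)·log₂(P(2)/Q(2)) = 0.0244·log₂(0.0244/0.25) = -0.08191
  P(3)·log₂(P(3)/Q(3)) = 0.6739·log₂(0.6739/0.25) = 0.96409
  P(4)·log₂(P(4)/Q(4)) = 0.168·log₂(0.168/0.25) = -0.09634

D_KL(P||Q) = -0.12072 - 0.08191 + 0.96409 - 0.09634 = 0.66512 ≈ 0.6651 bits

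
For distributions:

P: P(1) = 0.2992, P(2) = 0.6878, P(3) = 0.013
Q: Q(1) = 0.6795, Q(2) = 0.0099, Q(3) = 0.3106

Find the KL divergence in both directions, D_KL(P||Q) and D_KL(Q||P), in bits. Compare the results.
D_KL(P||Q) = 3.7947 bits, D_KL(Q||P) = 2.1656 bits. D_KL(P||Q) is larger than D_KL(Q||P) by 1.6291 bits; the two directions differ.

D_KL(P||Q) = Σ P(x) log₂(P(x)/Q(x))

Computing term by term:
  P(1)·log₂(P(1)/Q(1)) = 0.2992·log₂(0.2992/0.6795) = -0.35406
  P(2)·log₂(P(2)/Q(2)) = 0.6878·log₂(0.6878/0.0099) = 4.20825
  P(3)·log₂(P(3)/Q(3)) = 0.013·log₂(0.013/0.3106) = -0.05952

D_KL(P||Q) = -0.35406 + 4.20825 - 0.05952 = 3.79467 ≈ 3.7947 bits

D_KL(Q||P) = Σ Q(x) log₂(Q(x)/P(x))

Computing term by term:
  Q(1)·log₂(Q(1)/P(1)) = 0.6795·log₂(0.6795/0.2992) = 0.80410
  Q(2)·log₂(Q(2)/P(2)) = 0.0099·log₂(0.0099/0.6878) = -0.06057
  Q(3)·log₂(Q(3)/P(3)) = 0.3106·log₂(0.3106/0.013) = 1.42207

D_KL(Q||P) = 0.80410 - 0.06057 + 1.42207 = 2.16560 ≈ 2.1656 bits

These are NOT equal (difference: 1.6291 bits). KL divergence is asymmetric: D_KL(P||Q) ≠ D_KL(Q||P) in general.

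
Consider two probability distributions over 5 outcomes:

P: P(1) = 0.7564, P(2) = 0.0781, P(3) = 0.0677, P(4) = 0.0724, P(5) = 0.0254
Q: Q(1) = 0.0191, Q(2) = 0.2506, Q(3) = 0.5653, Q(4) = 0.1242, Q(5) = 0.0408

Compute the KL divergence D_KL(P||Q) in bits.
3.6022 bits

D_KL(P||Q) = Σ P(x) log₂(P(x)/Q(x))

Computing term by term:
  P(1)·log₂(P(1)/Q(1)) = 0.7564·log₂(0.7564/0.0191) = 4.01460
  P(2)·log₂(P(2)/Q(2)) = 0.0781·log₂(0.0781/0.2506) = -0.13136
  P(3)·log₂(P(3)/Q(3)) = 0.0677·log₂(0.0677/0.5653) = -0.20728
  P(4)·log₂(P(4)/Q(4)) = 0.0724·log₂(0.0724/0.1242) = -0.05637
  P(5)·log₂(P(5)/Q(5)) = 0.0254·log₂(0.0254/0.0408) = -0.01737

D_KL(P||Q) = 4.01460 - 0.13136 - 0.20728 - 0.05637 - 0.01737 = 3.60222 ≈ 3.6022 bits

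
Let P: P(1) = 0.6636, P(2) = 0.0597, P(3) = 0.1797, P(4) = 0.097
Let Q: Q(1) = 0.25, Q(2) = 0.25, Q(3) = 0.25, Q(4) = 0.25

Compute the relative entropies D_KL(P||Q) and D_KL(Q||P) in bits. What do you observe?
D_KL(P||Q) = 0.5932 bits, D_KL(Q||P) = 0.6250 bits. The two directions give different values (D_KL(Q||P) exceeds D_KL(P||Q) by 0.0318 bits): KL divergence is asymmetric.

D_KL(P||Q) = Σ P(x) log₂(P(x)/Q(x))

Computing term by term:
  P(1)·log₂(P(1)/Q(1)) = 0.6636·log₂(0.6636/0.25) = 0.93460
  P(2)·log₂(P(2)/Q(2)) = 0.0597·log₂(0.0597/0.25) = -0.12335
  P(3)·log₂(P(3)/Q(3)) = 0.1797·log₂(0.1797/0.25) = -0.08560
  P(4)·log₂(P(4)/Q(4)) = 0.097·log₂(0.097/0.25) = -0.13249

D_KL(P||Q) = 0.93460 - 0.12335 - 0.08560 - 0.13249 = 0.59316 ≈ 0.5932 bits

D_KL(Q||P) = Σ Q(x) log₂(Q(x)/P(x))

Computing term by term:
  Q(1)·log₂(Q(1)/P(1)) = 0.25·log₂(0.25/0.6636) = -0.35210
  Q(2)·log₂(Q(2)/P(2)) = 0.25·log₂(0.25/0.0597) = 0.51653
  Q(3)·log₂(Q(3)/P(3)) = 0.25·log₂(0.25/0.1797) = 0.11908
  Q(4)·log₂(Q(4)/P(4)) = 0.25·log₂(0.25/0.097) = 0.34147

D_KL(Q||P) = -0.35210 + 0.51653 + 0.11908 + 0.34147 = 0.62498 ≈ 0.6250 bits

These are NOT equal (difference: 0.0318 bits). KL divergence is asymmetric: D_KL(P||Q) ≠ D_KL(Q||P) in general.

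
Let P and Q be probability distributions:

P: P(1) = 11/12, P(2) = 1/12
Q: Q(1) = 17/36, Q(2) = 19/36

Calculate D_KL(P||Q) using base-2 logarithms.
0.6553 bits

D_KL(P||Q) = Σ P(x) log₂(P(x)/Q(x))

Computing term by term:
  P(1)·log₂(P(1)/Q(1)) = (11/12)·log₂((11/12)/(17/36)) = 0.87719
  P(2)·log₂(P(2)/Q(2)) = (1/12)·log₂((1/12)/(19/36)) = -0.22191

D_KL(P||Q) = 0.87719 - 0.22191 = 0.65528 ≈ 0.6553 bits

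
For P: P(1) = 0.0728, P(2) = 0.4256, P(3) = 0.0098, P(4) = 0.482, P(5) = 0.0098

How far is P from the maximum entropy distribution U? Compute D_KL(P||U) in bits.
0.8839 bits

U(i) = 1/5 for all i

D_KL(P||U) = Σ P(x) log₂(P(x) / (1/5))
           = Σ P(x) log₂(P(x)) + log₂(5)
           = log₂(5) - H(P)

H(P) = -Σ P(x) log₂(P(x)):
  -P(1)·log₂(P(1)) = -(0.0728)·log₂(0.0728) = 0.27518
  -P(2)·log₂(P(2)) = -(0.4256)·log₂(0.4256) = 0.52452
  -P(3)·log₂(P(3)) = -(0.0098)·log₂(0.0098) = 0.06540
  -P(4)·log₂(P(4)) = -(0.482)·log₂(0.482) = 0.50750
  -P(5)·log₂(P(5)) = -(0.0098)·log₂(0.0098) = 0.06540
H(P) = 0.27518 + 0.52452 + 0.06540 + 0.50750 + 0.06540 = 1.43800 bits

log₂(5) = 2.32193 bits

D_KL(P||U) = 2.32193 - 1.43800 = 0.88393 ≈ 0.8839 bits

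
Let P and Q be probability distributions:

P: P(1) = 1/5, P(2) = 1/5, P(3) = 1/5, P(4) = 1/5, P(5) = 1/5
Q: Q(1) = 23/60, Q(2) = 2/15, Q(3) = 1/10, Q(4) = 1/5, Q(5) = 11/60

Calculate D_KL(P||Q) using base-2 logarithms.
0.1544 bits

D_KL(P||Q) = Σ P(x) log₂(P(x)/Q(x))

Computing term by term:
  P(1)·log₂(P(1)/Q(1)) = (1/5)·log₂((1/5)/(23/60)) = -0.18772
  P(2)·log₂(P(2)/Q(2)) = (1/5)·log₂((1/5)/(2/15)) = 0.11699
  P(3)·log₂(P(3)/Q(3)) = (1/5)·log₂((1/5)/(1/10)) = 0.20000
  P(4)·log₂(P(4)/Q(4)) = (1/5)·log₂((1/5)/(1/5)) = 0.00000
  P(5)·log₂(P(5)/Q(5)) = (1/5)·log₂((1/5)/(11/60)) = 0.02511

D_KL(P||Q) = -0.18772 + 0.11699 + 0.20000 + 0.00000 + 0.02511 = 0.15438 ≈ 0.1544 bits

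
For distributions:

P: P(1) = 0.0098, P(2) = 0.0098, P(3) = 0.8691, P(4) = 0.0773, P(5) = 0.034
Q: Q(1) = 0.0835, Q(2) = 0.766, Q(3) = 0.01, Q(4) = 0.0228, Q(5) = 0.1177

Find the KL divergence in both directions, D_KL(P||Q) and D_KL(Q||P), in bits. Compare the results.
D_KL(P||Q) = 5.5816 bits, D_KL(Q||P) = 5.1813 bits. D_KL(P||Q) is larger than D_KL(Q||P) by 0.4003 bits; the two directions differ.

D_KL(P||Q) = Σ P(x) log₂(P(x)/Q(x))

Computing term by term:
  P(1)·log₂(P(1)/Q(1)) = 0.0098·log₂(0.0098/0.0835) = -0.03029
  P(2)·log₂(P(2)/Q(2)) = 0.0098·log₂(0.0098/0.766) = -0.06163
  P(3)·log₂(P(3)/Q(3)) = 0.8691·log₂(0.8691/0.01) = 5.59826
  P(4)·log₂(P(4)/Q(4)) = 0.0773·log₂(0.0773/0.0228) = 0.13616
  P(5)·log₂(P(5)/Q(5)) = 0.034·log₂(0.034/0.1177) = -0.06091

D_KL(P||Q) = -0.03029 - 0.06163 + 5.59826 + 0.13616 - 0.06091 = 5.58159 ≈ 5.5816 bits

D_KL(Q||P) = Σ Q(x) log₂(Q(x)/P(x))

Computing term by term:
  Q(1)·log₂(Q(1)/P(1)) = 0.0835·log₂(0.0835/0.0098) = 0.25809
  Q(2)·log₂(Q(2)/P(2)) = 0.766·log₂(0.766/0.0098) = 4.81693
  Q(3)·log₂(Q(3)/P(3)) = 0.01·log₂(0.01/0.8691) = -0.06441
  Q(4)·log₂(Q(4)/P(4)) = 0.0228·log₂(0.0228/0.0773) = -0.04016
  Q(5)·log₂(Q(5)/P(5)) = 0.1177·log₂(0.1177/0.034) = 0.21086

D_KL(Q||P) = 0.25809 + 4.81693 - 0.06441 - 0.04016 + 0.21086 = 5.18131 ≈ 5.1813 bits

These are NOT equal (difference: 0.4003 bits). KL divergence is asymmetric: D_KL(P||Q) ≠ D_KL(Q||P) in general.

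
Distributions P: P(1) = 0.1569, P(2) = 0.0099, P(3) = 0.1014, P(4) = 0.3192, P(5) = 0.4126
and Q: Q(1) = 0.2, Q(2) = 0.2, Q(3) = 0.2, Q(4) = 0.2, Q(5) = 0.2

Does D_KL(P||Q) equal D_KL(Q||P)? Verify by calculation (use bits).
D_KL(P||Q) = 0.4491 bits, D_KL(Q||P) = 0.7895 bits. No — D_KL(P||Q) ≠ D_KL(Q||P) for this pair.

D_KL(P||Q) = Σ P(x) log₂(P(x)/Q(x))

Computing term by term:
  P(1)·log₂(P(1)/Q(1)) = 0.1569·log₂(0.1569/0.2) = -0.05494
  P(2)·log₂(P(2)/Q(2)) = 0.0099·log₂(0.0099/0.2) = -0.04293
  P(3)·log₂(P(3)/Q(3)) = 0.1014·log₂(0.1014/0.2) = -0.09937
  P(4)·log₂(P(4)/Q(4)) = 0.3192·log₂(0.3192/0.2) = 0.21529
  P(5)·log₂(P(5)/Q(5)) = 0.4126·log₂(0.4126/0.2) = 0.43106

D_KL(P||Q) = -0.05494 - 0.04293 - 0.09937 + 0.21529 + 0.43106 = 0.44911 ≈ 0.4491 bits

D_KL(Q||P) = Σ Q(x) log₂(Q(x)/P(x))

Computing term by term:
  Q(1)·log₂(Q(1)/P(1)) = 0.2·log₂(0.2/0.1569) = 0.07003
  Q(2)·log₂(Q(2)/P(2)) = 0.2·log₂(0.2/0.0099) = 0.86729
  Q(3)·log₂(Q(3)/P(3)) = 0.2·log₂(0.2/0.1014) = 0.19599
  Q(4)·log₂(Q(4)/P(4)) = 0.2·log₂(0.2/0.3192) = -0.13489
  Q(5)·log₂(Q(5)/P(5)) = 0.2·log₂(0.2/0.4126) = -0.20895

D_KL(Q||P) = 0.07003 + 0.86729 + 0.19599 - 0.13489 - 0.20895 = 0.78947 ≈ 0.7895 bits

These are NOT equal (difference: 0.3404 bits). KL divergence is asymmetric: D_KL(P||Q) ≠ D_KL(Q||P) in general.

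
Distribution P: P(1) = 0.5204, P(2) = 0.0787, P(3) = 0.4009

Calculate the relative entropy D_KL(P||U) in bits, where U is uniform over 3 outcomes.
0.2773 bits

U(i) = 1/3 for all i

D_KL(P||U) = Σ P(x) log₂(P(x) / (1/3))
           = Σ P(x) log₂(P(x)) + log₂(3)
           = log₂(3) - H(P)

H(P) = -Σ P(x) log₂(P(x)):
  -P(1)·log₂(P(1)) = -(0.5204)·log₂(0.5204) = 0.49038
  -P(2)·log₂(P(2)) = -(0.0787)·log₂(0.0787) = 0.28863
  -P(3)·log₂(P(3)) = -(0.4009)·log₂(0.4009) = 0.52866
H(P) = 0.49038 + 0.28863 + 0.52866 = 1.30767 bits

log₂(3) = 1.58496 bits

D_KL(P||U) = 1.58496 - 1.30767 = 0.27729 ≈ 0.2773 bits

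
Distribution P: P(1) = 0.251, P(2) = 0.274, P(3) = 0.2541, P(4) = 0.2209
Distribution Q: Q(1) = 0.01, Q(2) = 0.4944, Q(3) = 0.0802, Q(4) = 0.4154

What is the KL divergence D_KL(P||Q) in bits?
1.1552 bits

D_KL(P||Q) = Σ P(x) log₂(P(x)/Q(x))

Computing term by term:
  P(1)·log₂(P(1)/Q(1)) = 0.251·log₂(0.251/0.01) = 1.16705
  P(2)·log₂(P(2)/Q(2)) = 0.274·log₂(0.274/0.4944) = -0.23331
  P(3)·log₂(P(3)/Q(3)) = 0.2541·log₂(0.2541/0.0802) = 0.42275
  P(4)·log₂(P(4)/Q(4)) = 0.2209·log₂(0.2209/0.4154) = -0.20126

D_KL(P||Q) = 1.16705 - 0.23331 + 0.42275 - 0.20126 = 1.15523 ≈ 1.1552 bits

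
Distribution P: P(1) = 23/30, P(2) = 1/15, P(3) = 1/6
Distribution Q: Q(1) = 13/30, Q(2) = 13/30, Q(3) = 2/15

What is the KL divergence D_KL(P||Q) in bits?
0.5047 bits

D_KL(P||Q) = Σ P(x) log₂(P(x)/Q(x))

Computing term by term:
  P(1)·log₂(P(1)/Q(1)) = (23/30)·log₂((23/30)/(13/30)) = 0.63106
  P(2)·log₂(P(2)/Q(2)) = (1/15)·log₂((1/15)/(13/30)) = -0.18003
  P(3)·log₂(P(3)/Q(3)) = (1/6)·log₂((1/6)/(2/15)) = 0.05365

D_KL(P||Q) = 0.63106 - 0.18003 + 0.05365 = 0.50468 ≈ 0.5047 bits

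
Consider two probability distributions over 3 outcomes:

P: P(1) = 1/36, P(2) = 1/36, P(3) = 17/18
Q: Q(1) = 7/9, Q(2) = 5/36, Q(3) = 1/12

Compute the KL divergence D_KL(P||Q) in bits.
3.1099 bits

D_KL(P||Q) = Σ P(x) log₂(P(x)/Q(x))

Computing term by term:
  P(1)·log₂(P(1)/Q(1)) = (1/36)·log₂((1/36)/(7/9)) = -0.13354
  P(2)·log₂(P(2)/Q(2)) = (1/36)·log₂((1/36)/(5/36)) = -0.06450
  P(3)·log₂(P(3)/Q(3)) = (17/18)·log₂((17/18)/(1/12)) = 3.30792

D_KL(P||Q) = -0.13354 - 0.06450 + 3.30792 = 3.10988 ≈ 3.1099 bits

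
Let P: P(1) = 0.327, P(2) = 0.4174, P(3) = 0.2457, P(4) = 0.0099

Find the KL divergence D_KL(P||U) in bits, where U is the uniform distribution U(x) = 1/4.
0.3831 bits

U(i) = 1/4 for all i

D_KL(P||U) = Σ P(x) log₂(P(x) / (1/4))
           = Σ P(x) log₂(P(x)) + log₂(4)
           = log₂(4) - H(P)

H(P) = -Σ P(x) log₂(P(x)):
  -P(1)·log₂(P(1)) = -(0.327)·log₂(0.327) = 0.52733
  -P(2)·log₂(P(2)) = -(0.4174)·log₂(0.4174) = 0.52613
  -P(3)·log₂(P(3)) = -(0.2457)·log₂(0.2457) = 0.49755
  -P(4)·log₂(P(4)) = -(0.0099)·log₂(0.0099) = 0.06592
H(P) = 0.52733 + 0.52613 + 0.49755 + 0.06592 = 1.61693 bits

log₂(4) = 2.00000 bits

D_KL(P||U) = 2.00000 - 1.61693 = 0.38307 ≈ 0.3831 bits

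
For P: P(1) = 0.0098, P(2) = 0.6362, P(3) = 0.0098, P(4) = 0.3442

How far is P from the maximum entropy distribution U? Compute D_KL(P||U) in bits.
0.9245 bits

U(i) = 1/4 for all i

D_KL(P||U) = Σ P(x) log₂(P(x) / (1/4))
           = Σ P(x) log₂(P(x)) + log₂(4)
           = log₂(4) - H(P)

H(P) = -Σ P(x) log₂(P(x)):
  -P(1)·log₂(P(1)) = -(0.0098)·log₂(0.0098) = 0.06540
  -P(2)·log₂(P(2)) = -(0.6362)·log₂(0.6362) = 0.41509
  -P(3)·log₂(P(3)) = -(0.0098)·log₂(0.0098) = 0.06540
  -P(4)·log₂(P(4)) = -(0.3442)·log₂(0.3442) = 0.52961
H(P) = 0.06540 + 0.41509 + 0.06540 + 0.52961 = 1.07550 bits

log₂(4) = 2.00000 bits

D_KL(P||U) = 2.00000 - 1.07550 = 0.92450 ≈ 0.9245 bits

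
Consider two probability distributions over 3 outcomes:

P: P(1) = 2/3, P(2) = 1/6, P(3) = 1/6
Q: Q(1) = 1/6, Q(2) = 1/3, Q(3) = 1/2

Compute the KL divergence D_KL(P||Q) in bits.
0.9025 bits

D_KL(P||Q) = Σ P(x) log₂(P(x)/Q(x))

Computing term by term:
  P(1)·log₂(P(1)/Q(1)) = (2/3)·log₂((2/3)/(1/6)) = 1.33333
  P(2)·log₂(P(2)/Q(2)) = (1/6)·log₂((1/6)/(1/3)) = -0.16667
  P(3)·log₂(P(3)/Q(3)) = (1/6)·log₂((1/6)/(1/2)) = -0.26416

D_KL(P||Q) = 1.33333 - 0.16667 - 0.26416 = 0.90250 ≈ 0.9025 bits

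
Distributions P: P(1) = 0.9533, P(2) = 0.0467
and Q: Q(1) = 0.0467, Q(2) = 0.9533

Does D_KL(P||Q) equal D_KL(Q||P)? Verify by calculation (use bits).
D_KL(P||Q) = 3.9450 bits, D_KL(Q||P) = 3.9450 bits. Yes — for this pair D_KL(P||Q) = D_KL(Q||P).

D_KL(P||Q) = Σ P(x) log₂(P(x)/Q(x))

Computing term by term:
  P(1)·log₂(P(1)/Q(1)) = 0.9533·log₂(0.9533/0.0467) = 4.14822
  P(2)·log₂(P(2)/Q(2)) = 0.0467·log₂(0.0467/0.9533) = -0.20321

D_KL(P||Q) = 4.14822 - 0.20321 = 3.94501 ≈ 3.9450 bits

D_KL(Q||P) = Σ Q(x) log₂(Q(x)/P(x))

Computing term by term:
  Q(1)·log₂(Q(1)/P(1)) = 0.0467·log₂(0.0467/0.9533) = -0.20321
  Q(2)·log₂(Q(2)/P(2)) = 0.9533·log₂(0.9533/0.0467) = 4.14822

D_KL(Q||P) = -0.20321 + 4.14822 = 3.94501 ≈ 3.9450 bits

These ARE equal here. Q is P with outcomes relabeled (Q(1) = P(2), Q(2) = P(1)) by a relabeling that is its own inverse, so the two sums contain exactly the same terms in a different order. This is a special case — KL divergence is not symmetric in general: D_KL(P||Q) ≠ D_KL(Q||P) for most P, Q.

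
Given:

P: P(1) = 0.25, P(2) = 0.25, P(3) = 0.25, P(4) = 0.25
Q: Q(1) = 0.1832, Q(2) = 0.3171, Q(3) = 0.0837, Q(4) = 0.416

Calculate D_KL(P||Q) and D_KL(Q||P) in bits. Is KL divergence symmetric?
D_KL(P||Q) = 0.2374 bits, D_KL(Q||P) = 0.2001 bits. No, KL divergence is not symmetric.

D_KL(P||Q) = Σ P(x) log₂(P(x)/Q(x))

Computing term by term:
  P(1)·log₂(P(1)/Q(1)) = 0.25·log₂(0.25/0.1832) = 0.11213
  P(2)·log₂(P(2)/Q(2)) = 0.25·log₂(0.25/0.3171) = -0.08575
  P(3)·log₂(P(3)/Q(3)) = 0.25·log₂(0.25/0.0837) = 0.39466
  P(4)·log₂(P(4)/Q(4)) = 0.25·log₂(0.25/0.416) = -0.18366

D_KL(P||Q) = 0.11213 - 0.08575 + 0.39466 - 0.18366 = 0.23738 ≈ 0.2374 bits

D_KL(Q||P) = Σ Q(x) log₂(Q(x)/P(x))

Computing term by term:
  Q(1)·log₂(Q(1)/P(1)) = 0.1832·log₂(0.1832/0.25) = -0.08217
  Q(2)·log₂(Q(2)/P(2)) = 0.3171·log₂(0.3171/0.25) = 0.10877
  Q(3)·log₂(Q(3)/P(3)) = 0.0837·log₂(0.0837/0.25) = -0.13213
  Q(4)·log₂(Q(4)/P(4)) = 0.416·log₂(0.416/0.25) = 0.30562

D_KL(Q||P) = -0.08217 + 0.10877 - 0.13213 + 0.30562 = 0.20009 ≈ 0.2001 bits

These are NOT equal (difference: 0.0373 bits). KL divergence is asymmetric: D_KL(P||Q) ≠ D_KL(Q||P) in general.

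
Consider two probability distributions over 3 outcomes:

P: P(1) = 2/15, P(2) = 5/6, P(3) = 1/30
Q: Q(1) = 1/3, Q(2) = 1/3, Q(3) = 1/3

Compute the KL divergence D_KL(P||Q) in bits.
0.8146 bits

D_KL(P||Q) = Σ P(x) log₂(P(x)/Q(x))

Computing term by term:
  P(1)·log₂(P(1)/Q(1)) = (2/15)·log₂((2/15)/(1/3)) = -0.17626
  P(2)·log₂(P(2)/Q(2)) = (5/6)·log₂((5/6)/(1/3)) = 1.10161
  P(3)·log₂(P(3)/Q(3)) = (1/30)·log₂((1/30)/(1/3)) = -0.11073

D_KL(P||Q) = -0.17626 + 1.10161 - 0.11073 = 0.81462 ≈ 0.8146 bits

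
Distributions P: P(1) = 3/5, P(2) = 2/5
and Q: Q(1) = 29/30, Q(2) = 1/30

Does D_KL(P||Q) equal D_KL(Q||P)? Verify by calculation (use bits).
D_KL(P||Q) = 1.0212 bits, D_KL(Q||P) = 0.5456 bits. No — D_KL(P||Q) ≠ D_KL(Q||P) for this pair.

D_KL(P||Q) = Σ P(x) log₂(P(x)/Q(x))

Computing term by term:
  P(1)·log₂(P(1)/Q(1)) = (3/5)·log₂((3/5)/(29/30)) = -0.41283
  P(2)·log₂(P(2)/Q(2)) = (2/5)·log₂((2/5)/(1/30)) = 1.43399

D_KL(P||Q) = -0.41283 + 1.43399 = 1.02116 ≈ 1.0212 bits

D_KL(Q||P) = Σ Q(x) log₂(Q(x)/P(x))

Computing term by term:
  Q(1)·log₂(Q(1)/P(1)) = (29/30)·log₂((29/30)/(3/5)) = 0.66512
  Q(2)·log₂(Q(2)/P(2)) = (1/30)·log₂((1/30)/(2/5)) = -0.11950

D_KL(Q||P) = 0.66512 - 0.11950 = 0.54562 ≈ 0.5456 bits

These are NOT equal (difference: 0.4756 bits). KL divergence is asymmetric: D_KL(P||Q) ≠ D_KL(Q||P) in general.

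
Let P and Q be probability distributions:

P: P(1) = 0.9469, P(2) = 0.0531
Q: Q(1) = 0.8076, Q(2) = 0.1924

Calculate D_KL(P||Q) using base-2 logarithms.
0.1188 bits

D_KL(P||Q) = Σ P(x) log₂(P(x)/Q(x))

Computing term by term:
  P(1)·log₂(P(1)/Q(1)) = 0.9469·log₂(0.9469/0.8076) = 0.21738
  P(2)·log₂(P(2)/Q(2)) = 0.0531·log₂(0.0531/0.1924) = -0.09862

D_KL(P||Q) = 0.21738 - 0.09862 = 0.11876 ≈ 0.1188 bits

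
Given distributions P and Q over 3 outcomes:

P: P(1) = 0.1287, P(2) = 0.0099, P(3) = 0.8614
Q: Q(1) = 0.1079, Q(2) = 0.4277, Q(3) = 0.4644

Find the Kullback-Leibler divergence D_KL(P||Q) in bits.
0.7467 bits

D_KL(P||Q) = Σ P(x) log₂(P(x)/Q(x))

Computing term by term:
  P(1)·log₂(P(1)/Q(1)) = 0.1287·log₂(0.1287/0.1079) = 0.03273
  P(2)·log₂(P(2)/Q(2)) = 0.0099·log₂(0.0099/0.4277) = -0.05379
  P(3)·log₂(P(3)/Q(3)) = 0.8614·log₂(0.8614/0.4644) = 0.76778

D_KL(P||Q) = 0.03273 - 0.05379 + 0.76778 = 0.74672 ≈ 0.7467 bits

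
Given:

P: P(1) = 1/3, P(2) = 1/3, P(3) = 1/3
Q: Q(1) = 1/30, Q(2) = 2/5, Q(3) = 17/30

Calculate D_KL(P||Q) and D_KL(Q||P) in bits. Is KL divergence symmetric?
D_KL(P||Q) = 0.7645 bits, D_KL(Q||P) = 0.4283 bits. No, KL divergence is not symmetric.

D_KL(P||Q) = Σ P(x) log₂(P(x)/Q(x))

Computing term by term:
  P(1)·log₂(P(1)/Q(1)) = (1/3)·log₂((1/3)/(1/30)) = 1.10731
  P(2)·log₂(P(2)/Q(2)) = (1/3)·log₂((1/3)/(2/5)) = -0.08768
  P(3)·log₂(P(3)/Q(3)) = (1/3)·log₂((1/3)/(17/30)) = -0.25518

D_KL(P||Q) = 1.10731 - 0.08768 - 0.25518 = 0.76445 ≈ 0.7645 bits

D_KL(Q||P) = Σ Q(x) log₂(Q(x)/P(x))

Computing term by term:
  Q(1)·log₂(Q(1)/P(1)) = (1/30)·log₂((1/30)/(1/3)) = -0.11073
  Q(2)·log₂(Q(2)/P(2)) = (2/5)·log₂((2/5)/(1/3)) = 0.10521
  Q(3)·log₂(Q(3)/P(3)) = (17/30)·log₂((17/30)/(1/3)) = 0.43380

D_KL(Q||P) = -0.11073 + 0.10521 + 0.43380 = 0.42828 ≈ 0.4283 bits

These are NOT equal (difference: 0.3362 bits). KL divergence is asymmetric: D_KL(P||Q) ≠ D_KL(Q||P) in general.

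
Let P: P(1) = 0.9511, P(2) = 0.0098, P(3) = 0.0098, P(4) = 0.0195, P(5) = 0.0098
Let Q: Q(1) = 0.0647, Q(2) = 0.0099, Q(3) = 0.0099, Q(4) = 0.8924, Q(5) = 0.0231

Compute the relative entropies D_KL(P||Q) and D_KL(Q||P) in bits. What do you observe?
D_KL(P||Q) = 3.5682 bits, D_KL(Q||P) = 4.7006 bits. The two directions give different values (D_KL(Q||P) exceeds D_KL(P||Q) by 1.1324 bits): KL divergence is asymmetric.

D_KL(P||Q) = Σ P(x) log₂(P(x)/Q(x))

Computing term by term:
  P(1)·log₂(P(1)/Q(1)) = 0.9511·log₂(0.9511/0.0647) = 3.68814
  P(2)·log₂(P(2)/Q(2)) = 0.0098·log₂(0.0098/0.0099) = -0.00014
  P(3)·log₂(P(3)/Q(3)) = 0.0098·log₂(0.0098/0.0099) = -0.00014
  P(4)·log₂(P(4)/Q(4)) = 0.0195·log₂(0.0195/0.8924) = -0.10756
  P(5)·log₂(P(5)/Q(5)) = 0.0098·log₂(0.0098/0.0231) = -0.01212

D_KL(P||Q) = 3.68814 - 0.00014 - 0.00014 - 0.10756 - 0.01212 = 3.56818 ≈ 3.5682 bits

D_KL(Q||P) = Σ Q(x) log₂(Q(x)/P(x))

Computing term by term:
  Q(1)·log₂(Q(1)/P(1)) = 0.0647·log₂(0.0647/0.9511) = -0.25089
  Q(2)·log₂(Q(2)/P(2)) = 0.0099·log₂(0.0099/0.0098) = 0.00015
  Q(3)·log₂(Q(3)/P(3)) = 0.0099·log₂(0.0099/0.0098) = 0.00015
  Q(4)·log₂(Q(4)/P(4)) = 0.8924·log₂(0.8924/0.0195) = 4.92261
  Q(5)·log₂(Q(5)/P(5)) = 0.0231·log₂(0.0231/0.0098) = 0.02858

D_KL(Q||P) = -0.25089 + 0.00015 + 0.00015 + 4.92261 + 0.02858 = 4.70060 ≈ 4.7006 bits

These are NOT equal (difference: 1.1324 bits). KL divergence is asymmetric: D_KL(P||Q) ≠ D_KL(Q||P) in general.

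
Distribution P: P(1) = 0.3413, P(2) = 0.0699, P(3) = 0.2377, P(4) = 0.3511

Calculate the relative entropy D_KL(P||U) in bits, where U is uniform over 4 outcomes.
0.1795 bits

U(i) = 1/4 for all i

D_KL(P||U) = Σ P(x) log₂(P(x) / (1/4))
           = Σ P(x) log₂(P(x)) + log₂(4)
           = log₂(4) - H(P)

H(P) = -Σ P(x) log₂(P(x)):
  -P(1)·log₂(P(1)) = -(0.3413)·log₂(0.3413) = 0.52932
  -P(2)·log₂(P(2)) = -(0.0699)·log₂(0.0699) = 0.26832
  -P(3)·log₂(P(3)) = -(0.2377)·log₂(0.2377) = 0.49270
  -P(4)·log₂(P(4)) = -(0.3511)·log₂(0.3511) = 0.53018
H(P) = 0.52932 + 0.26832 + 0.49270 + 0.53018 = 1.82052 bits

log₂(4) = 2.00000 bits

D_KL(P||U) = 2.00000 - 1.82052 = 0.17948 ≈ 0.1795 bits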